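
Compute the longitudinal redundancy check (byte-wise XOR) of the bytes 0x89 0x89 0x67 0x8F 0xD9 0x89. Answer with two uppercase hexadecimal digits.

B8

XOR the bytes together:
  start with 0x89
  0x89 ⊕ 0x89 = 0x00
  0x00 ⊕ 0x67 = 0x67
  0x67 ⊕ 0x8F = 0xE8
  0xE8 ⊕ 0xD9 = 0x31
  0x31 ⊕ 0x89 = 0xB8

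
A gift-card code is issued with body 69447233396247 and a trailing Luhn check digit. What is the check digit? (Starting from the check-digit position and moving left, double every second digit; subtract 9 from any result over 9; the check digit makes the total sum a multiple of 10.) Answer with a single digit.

2

Partial digits right→left: 7 4 2 6 9 3 3 3 2 7 4 4 9 6
Double every second digit counting from the check-digit position (so the 1st, 3rd, 5th, ... of the partial from the right).
  doubled (with −9 where >9): 5 4 9 6 4 8 9 → sum 45
  kept as-is: 4 6 3 3 7 4 6 → sum 33
Total = 45 + 33 = 78.
Check digit = (10 − (78 mod 10)) mod 10 = 2.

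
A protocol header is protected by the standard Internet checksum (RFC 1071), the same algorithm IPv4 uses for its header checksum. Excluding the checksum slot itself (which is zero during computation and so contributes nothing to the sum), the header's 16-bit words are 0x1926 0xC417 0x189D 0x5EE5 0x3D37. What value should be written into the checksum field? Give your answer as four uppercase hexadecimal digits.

One's-complement addition (fold any carry out of bit 15 back into bit 0):
  0x1926 + 0xC417 = 0x0DD3D
  0xDD3D + 0x189D = 0x0F5DA
  0xF5DA + 0x5EE5 = 0x154BF → wrap carry → 0x54C0
  0x54C0 + 0x3D37 = 0x091F7
One's-complement sum = 0x91F7.
Checksum = ~0x91F7 & 0xFFFF = 0x6E08.

6E08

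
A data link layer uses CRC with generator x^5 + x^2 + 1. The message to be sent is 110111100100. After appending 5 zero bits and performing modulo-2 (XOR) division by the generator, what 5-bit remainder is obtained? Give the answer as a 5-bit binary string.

Append 5 zeros: 11011110010000000. Divide by 100101 (XOR where the leading bit is 1):
  pos 0: 110111 XOR 100101 = 010010
  pos 1: 100101 XOR 100101 = 000000
  pos 9: 100000 XOR 100101 = 000101
Remainder (last 5 bits) = 10100. This is the CRC / FCS.

10100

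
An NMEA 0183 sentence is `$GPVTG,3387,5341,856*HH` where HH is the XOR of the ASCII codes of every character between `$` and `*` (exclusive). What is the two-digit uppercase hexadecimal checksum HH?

49

XOR the ASCII codes of the payload characters:
  'G' = 0x47 → acc = 0x47
  'P' = 0x50 → acc = 0x17
  'V' = 0x56 → acc = 0x41
  'T' = 0x54 → acc = 0x15
  'G' = 0x47 → acc = 0x52
  ',' = 0x2C → acc = 0x7E
  '3' = 0x33 → acc = 0x4D
  '3' = 0x33 → acc = 0x7E
  '8' = 0x38 → acc = 0x46
  '7' = 0x37 → acc = 0x71
  ',' = 0x2C → acc = 0x5D
  '5' = 0x35 → acc = 0x68
  '3' = 0x33 → acc = 0x5B
  '4' = 0x34 → acc = 0x6F
  '1' = 0x31 → acc = 0x5E
  ',' = 0x2C → acc = 0x72
  '8' = 0x38 → acc = 0x4A
  '5' = 0x35 → acc = 0x7F
  '6' = 0x36 → acc = 0x49
Checksum = 0x49.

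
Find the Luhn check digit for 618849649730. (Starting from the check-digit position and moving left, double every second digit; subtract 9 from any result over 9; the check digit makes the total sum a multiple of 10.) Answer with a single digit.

Partial digits right→left: 0 3 7 9 4 6 9 4 8 8 1 6
Double every second digit counting from the check-digit position (so the 1st, 3rd, 5th, ... of the partial from the right).
  doubled (with −9 where >9): 0 5 8 9 7 2 → sum 31
  kept as-is: 3 9 6 4 8 6 → sum 36
Total = 31 + 36 = 67.
Check digit = (10 − (67 mod 10)) mod 10 = 3.

3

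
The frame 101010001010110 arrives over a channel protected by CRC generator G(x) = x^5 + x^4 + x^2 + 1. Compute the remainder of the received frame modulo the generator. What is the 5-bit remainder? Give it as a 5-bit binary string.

Modulo-2 division of 101010001010110 by 110101:
  pos 0: 101010 XOR 110101 = 011111
  pos 1: 111110 XOR 110101 = 001011
  pos 3: 101101 XOR 110101 = 011000
  pos 4: 110000 XOR 110101 = 000101
  pos 7: 101101 XOR 110101 = 011000
  pos 8: 110001 XOR 110101 = 000100
Remainder = 01000 (nonzero — an error is detected).

01000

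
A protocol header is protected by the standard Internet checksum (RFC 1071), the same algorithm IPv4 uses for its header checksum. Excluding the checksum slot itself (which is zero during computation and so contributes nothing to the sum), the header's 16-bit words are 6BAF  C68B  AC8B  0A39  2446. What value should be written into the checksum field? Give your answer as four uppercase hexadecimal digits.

F2B9

One's-complement addition (fold any carry out of bit 15 back into bit 0):
  0x6BAF + 0xC68B = 0x1323A → wrap carry → 0x323B
  0x323B + 0xAC8B = 0x0DEC6
  0xDEC6 + 0x0A39 = 0x0E8FF
  0xE8FF + 0x2446 = 0x10D45 → wrap carry → 0x0D46
One's-complement sum = 0x0D46.
Checksum = ~0x0D46 & 0xFFFF = 0xF2B9.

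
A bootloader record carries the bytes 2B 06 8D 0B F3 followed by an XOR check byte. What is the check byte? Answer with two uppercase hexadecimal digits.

XOR the bytes together:
  start with 0x2B
  0x2B ⊕ 0x06 = 0x2D
  0x2D ⊕ 0x8D = 0xA0
  0xA0 ⊕ 0x0B = 0xAB
  0xAB ⊕ 0xF3 = 0x58

58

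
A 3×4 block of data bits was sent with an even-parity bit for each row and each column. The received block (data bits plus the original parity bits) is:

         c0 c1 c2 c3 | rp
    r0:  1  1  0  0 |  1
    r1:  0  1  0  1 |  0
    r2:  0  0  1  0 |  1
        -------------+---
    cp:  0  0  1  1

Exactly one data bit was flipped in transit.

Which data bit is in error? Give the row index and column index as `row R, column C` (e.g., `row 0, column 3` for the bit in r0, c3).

Recompute each row's even parity and compare to rp:
  r0: data parity 0, sent rp 1 → mismatch
  r1: data parity 0, sent rp 0 → ok
  r2: data parity 1, sent rp 1 → ok
Recompute each column's even parity and compare to cp:
  c0: data parity 1, sent cp 0 → mismatch
  c1: data parity 0, sent cp 0 → ok
  c2: data parity 1, sent cp 1 → ok
  c3: data parity 1, sent cp 1 → ok
Exactly one row (r0) and one column (c0) fail → the flipped bit is at their intersection.

row 0, column 0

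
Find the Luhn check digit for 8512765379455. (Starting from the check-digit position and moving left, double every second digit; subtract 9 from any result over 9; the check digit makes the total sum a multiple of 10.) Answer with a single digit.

Partial digits right→left: 5 5 4 9 7 3 5 6 7 2 1 5 8
Double every second digit counting from the check-digit position (so the 1st, 3rd, 5th, ... of the partial from the right).
  doubled (with −9 where >9): 1 8 5 1 5 2 7 → sum 29
  kept as-is: 5 9 3 6 2 5 → sum 30
Total = 29 + 30 = 59.
Check digit = (10 − (59 mod 10)) mod 10 = 1.

1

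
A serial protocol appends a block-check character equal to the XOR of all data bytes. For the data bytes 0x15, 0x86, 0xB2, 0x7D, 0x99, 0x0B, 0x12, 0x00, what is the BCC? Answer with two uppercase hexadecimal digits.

XOR the bytes together:
  start with 0x15
  0x15 ⊕ 0x86 = 0x93
  0x93 ⊕ 0xB2 = 0x21
  0x21 ⊕ 0x7D = 0x5C
  0x5C ⊕ 0x99 = 0xC5
  0xC5 ⊕ 0x0B = 0xCE
  0xCE ⊕ 0x12 = 0xDC
  0xDC ⊕ 0x00 = 0xDC

DC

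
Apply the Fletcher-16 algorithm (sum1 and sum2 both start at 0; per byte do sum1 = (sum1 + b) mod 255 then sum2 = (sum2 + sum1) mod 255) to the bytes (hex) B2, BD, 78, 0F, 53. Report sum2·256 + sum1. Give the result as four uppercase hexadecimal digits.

4F4B

Running sums (mod 255):
  after byte 0 (B2): sum1=178, sum2=178
  after byte 1 (BD): sum1=112, sum2=35
  after byte 2 (78): sum1=232, sum2=12
  after byte 3 (0F): sum1=247, sum2=4
  after byte 4 (53): sum1=75, sum2=79
Checksum = sum2·256 + sum1 = 79·256 + 75 = 20299 = 0x4F4B.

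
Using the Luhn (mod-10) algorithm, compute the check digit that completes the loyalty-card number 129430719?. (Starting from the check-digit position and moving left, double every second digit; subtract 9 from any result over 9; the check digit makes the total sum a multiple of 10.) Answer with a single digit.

2

Partial digits right→left: 9 1 7 0 3 4 9 2 1
Double every second digit counting from the check-digit position (so the 1st, 3rd, 5th, ... of the partial from the right).
  doubled (with −9 where >9): 9 5 6 9 2 → sum 31
  kept as-is: 1 0 4 2 → sum 7
Total = 31 + 7 = 38.
Check digit = (10 − (38 mod 10)) mod 10 = 2.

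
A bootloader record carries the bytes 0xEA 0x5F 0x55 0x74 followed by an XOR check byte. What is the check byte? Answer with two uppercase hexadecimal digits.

XOR the bytes together:
  start with 0xEA
  0xEA ⊕ 0x5F = 0xB5
  0xB5 ⊕ 0x55 = 0xE0
  0xE0 ⊕ 0x74 = 0x94

94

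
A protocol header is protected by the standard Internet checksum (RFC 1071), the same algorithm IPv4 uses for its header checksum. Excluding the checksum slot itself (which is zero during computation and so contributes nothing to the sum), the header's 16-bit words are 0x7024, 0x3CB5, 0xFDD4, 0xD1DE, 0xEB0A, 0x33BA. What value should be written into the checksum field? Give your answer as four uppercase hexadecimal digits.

64AD

One's-complement addition (fold any carry out of bit 15 back into bit 0):
  0x7024 + 0x3CB5 = 0x0ACD9
  0xACD9 + 0xFDD4 = 0x1AAAD → wrap carry → 0xAAAE
  0xAAAE + 0xD1DE = 0x17C8C → wrap carry → 0x7C8D
  0x7C8D + 0xEB0A = 0x16797 → wrap carry → 0x6798
  0x6798 + 0x33BA = 0x09B52
One's-complement sum = 0x9B52.
Checksum = ~0x9B52 & 0xFFFF = 0x64AD.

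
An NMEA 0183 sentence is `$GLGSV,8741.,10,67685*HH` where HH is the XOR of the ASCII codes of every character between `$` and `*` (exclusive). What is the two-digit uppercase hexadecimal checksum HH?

XOR the ASCII codes of the payload characters:
  'G' = 0x47 → acc = 0x47
  'L' = 0x4C → acc = 0x0B
  'G' = 0x47 → acc = 0x4C
  'S' = 0x53 → acc = 0x1F
  'V' = 0x56 → acc = 0x49
  ',' = 0x2C → acc = 0x65
  '8' = 0x38 → acc = 0x5D
  '7' = 0x37 → acc = 0x6A
  '4' = 0x34 → acc = 0x5E
  '1' = 0x31 → acc = 0x6F
  '.' = 0x2E → acc = 0x41
  ',' = 0x2C → acc = 0x6D
  '1' = 0x31 → acc = 0x5C
  '0' = 0x30 → acc = 0x6C
  ',' = 0x2C → acc = 0x40
  '6' = 0x36 → acc = 0x76
  '7' = 0x37 → acc = 0x41
  '6' = 0x36 → acc = 0x77
  '8' = 0x38 → acc = 0x4F
  '5' = 0x35 → acc = 0x7A
Checksum = 0x7A.

7A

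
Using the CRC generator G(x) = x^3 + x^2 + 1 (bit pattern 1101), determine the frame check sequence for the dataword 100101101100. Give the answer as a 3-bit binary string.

Append 3 zeros: 100101101100000. Divide by 1101 (XOR where the leading bit is 1):
  pos 0: 1001 XOR 1101 = 0100
  pos 1: 1000 XOR 1101 = 0101
  pos 2: 1011 XOR 1101 = 0110
  pos 3: 1101 XOR 1101 = 0000
  pos 8: 1100 XOR 1101 = 0001
  pos 11: 1000 XOR 1101 = 0101
Remainder (last 3 bits) = 101. This is the CRC / FCS.

101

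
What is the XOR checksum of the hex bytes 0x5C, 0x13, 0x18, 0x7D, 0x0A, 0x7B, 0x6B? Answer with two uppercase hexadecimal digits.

XOR the bytes together:
  start with 0x5C
  0x5C ⊕ 0x13 = 0x4F
  0x4F ⊕ 0x18 = 0x57
  0x57 ⊕ 0x7D = 0x2A
  0x2A ⊕ 0x0A = 0x20
  0x20 ⊕ 0x7B = 0x5B
  0x5B ⊕ 0x6B = 0x30

30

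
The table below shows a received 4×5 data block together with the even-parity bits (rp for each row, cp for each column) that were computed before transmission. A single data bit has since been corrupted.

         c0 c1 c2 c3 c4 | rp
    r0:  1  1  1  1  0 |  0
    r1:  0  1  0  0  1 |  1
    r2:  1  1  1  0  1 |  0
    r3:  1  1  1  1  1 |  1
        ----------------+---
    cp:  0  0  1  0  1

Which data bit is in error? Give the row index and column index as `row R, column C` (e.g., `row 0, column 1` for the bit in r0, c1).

row 1, column 0

Recompute each row's even parity and compare to rp:
  r0: data parity 0, sent rp 0 → ok
  r1: data parity 0, sent rp 1 → mismatch
  r2: data parity 0, sent rp 0 → ok
  r3: data parity 1, sent rp 1 → ok
Recompute each column's even parity and compare to cp:
  c0: data parity 1, sent cp 0 → mismatch
  c1: data parity 0, sent cp 0 → ok
  c2: data parity 1, sent cp 1 → ok
  c3: data parity 0, sent cp 0 → ok
  c4: data parity 1, sent cp 1 → ok
Exactly one row (r1) and one column (c0) fail → the flipped bit is at their intersection.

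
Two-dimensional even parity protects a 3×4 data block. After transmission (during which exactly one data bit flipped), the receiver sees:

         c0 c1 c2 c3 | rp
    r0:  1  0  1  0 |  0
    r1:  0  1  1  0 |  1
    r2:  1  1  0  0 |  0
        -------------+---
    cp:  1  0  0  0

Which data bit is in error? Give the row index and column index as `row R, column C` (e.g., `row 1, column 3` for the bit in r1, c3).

Recompute each row's even parity and compare to rp:
  r0: data parity 0, sent rp 0 → ok
  r1: data parity 0, sent rp 1 → mismatch
  r2: data parity 0, sent rp 0 → ok
Recompute each column's even parity and compare to cp:
  c0: data parity 0, sent cp 1 → mismatch
  c1: data parity 0, sent cp 0 → ok
  c2: data parity 0, sent cp 0 → ok
  c3: data parity 0, sent cp 0 → ok
Exactly one row (r1) and one column (c0) fail → the flipped bit is at their intersection.

row 1, column 0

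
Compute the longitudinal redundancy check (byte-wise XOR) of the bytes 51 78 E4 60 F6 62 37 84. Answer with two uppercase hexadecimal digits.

8A

XOR the bytes together:
  start with 0x51
  0x51 ⊕ 0x78 = 0x29
  0x29 ⊕ 0xE4 = 0xCD
  0xCD ⊕ 0x60 = 0xAD
  0xAD ⊕ 0xF6 = 0x5B
  0x5B ⊕ 0x62 = 0x39
  0x39 ⊕ 0x37 = 0x0E
  0x0E ⊕ 0x84 = 0x8A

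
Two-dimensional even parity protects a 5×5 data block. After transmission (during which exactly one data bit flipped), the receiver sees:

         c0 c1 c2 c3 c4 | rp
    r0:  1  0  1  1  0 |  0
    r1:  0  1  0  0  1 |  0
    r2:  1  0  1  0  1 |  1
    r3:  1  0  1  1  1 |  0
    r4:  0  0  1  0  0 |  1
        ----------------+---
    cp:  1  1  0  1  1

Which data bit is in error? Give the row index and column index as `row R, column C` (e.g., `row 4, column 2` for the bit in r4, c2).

row 0, column 3

Recompute each row's even parity and compare to rp:
  r0: data parity 1, sent rp 0 → mismatch
  r1: data parity 0, sent rp 0 → ok
  r2: data parity 1, sent rp 1 → ok
  r3: data parity 0, sent rp 0 → ok
  r4: data parity 1, sent rp 1 → ok
Recompute each column's even parity and compare to cp:
  c0: data parity 1, sent cp 1 → ok
  c1: data parity 1, sent cp 1 → ok
  c2: data parity 0, sent cp 0 → ok
  c3: data parity 0, sent cp 1 → mismatch
  c4: data parity 1, sent cp 1 → ok
Exactly one row (r0) and one column (c3) fail → the flipped bit is at their intersection.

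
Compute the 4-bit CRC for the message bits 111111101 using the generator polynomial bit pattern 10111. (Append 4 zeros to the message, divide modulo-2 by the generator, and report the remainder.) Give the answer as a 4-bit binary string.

Append 4 zeros: 1111111010000. Divide by 10111 (XOR where the leading bit is 1):
  pos 0: 11111 XOR 10111 = 01000
  pos 1: 10001 XOR 10111 = 00110
  pos 3: 11010 XOR 10111 = 01101
  pos 4: 11011 XOR 10111 = 01100
  pos 5: 11000 XOR 10111 = 01111
  pos 6: 11110 XOR 10111 = 01001
  pos 7: 10010 XOR 10111 = 00101
Remainder (last 4 bits) = 1010. This is the CRC / FCS.

1010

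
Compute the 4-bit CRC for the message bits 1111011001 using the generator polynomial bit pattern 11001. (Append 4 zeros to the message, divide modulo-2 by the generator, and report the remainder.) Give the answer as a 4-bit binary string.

0010

Append 4 zeros: 11110110010000. Divide by 11001 (XOR where the leading bit is 1):
  pos 0: 11110 XOR 11001 = 00111
  pos 2: 11111 XOR 11001 = 00110
  pos 4: 11000 XOR 11001 = 00001
  pos 8: 11000 XOR 11001 = 00001
Remainder (last 4 bits) = 0010. This is the CRC / FCS.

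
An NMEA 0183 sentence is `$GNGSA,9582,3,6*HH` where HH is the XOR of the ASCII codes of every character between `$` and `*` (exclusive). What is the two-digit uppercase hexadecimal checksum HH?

XOR the ASCII codes of the payload characters:
  'G' = 0x47 → acc = 0x47
  'N' = 0x4E → acc = 0x09
  'G' = 0x47 → acc = 0x4E
  'S' = 0x53 → acc = 0x1D
  'A' = 0x41 → acc = 0x5C
  ',' = 0x2C → acc = 0x70
  '9' = 0x39 → acc = 0x49
  '5' = 0x35 → acc = 0x7C
  '8' = 0x38 → acc = 0x44
  '2' = 0x32 → acc = 0x76
  ',' = 0x2C → acc = 0x5A
  '3' = 0x33 → acc = 0x69
  ',' = 0x2C → acc = 0x45
  '6' = 0x36 → acc = 0x73
Checksum = 0x73.

73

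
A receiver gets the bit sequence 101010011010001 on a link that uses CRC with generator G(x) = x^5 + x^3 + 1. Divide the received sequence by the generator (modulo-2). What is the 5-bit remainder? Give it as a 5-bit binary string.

00000

Modulo-2 division of 101010011010001 by 101001:
  pos 0: 101010 XOR 101001 = 000011
  pos 4: 110110 XOR 101001 = 011111
  pos 5: 111111 XOR 101001 = 010110
  pos 6: 101100 XOR 101001 = 000101
  pos 9: 101001 XOR 101001 = 000000
Remainder = 00000 (zero — the frame passes the CRC check).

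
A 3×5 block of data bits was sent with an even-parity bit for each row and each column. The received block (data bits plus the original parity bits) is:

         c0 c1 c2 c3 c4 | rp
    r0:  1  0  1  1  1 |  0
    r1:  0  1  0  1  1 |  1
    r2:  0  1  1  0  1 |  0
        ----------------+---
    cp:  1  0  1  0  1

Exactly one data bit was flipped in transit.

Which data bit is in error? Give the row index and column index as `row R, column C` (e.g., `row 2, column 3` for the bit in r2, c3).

row 2, column 2

Recompute each row's even parity and compare to rp:
  r0: data parity 0, sent rp 0 → ok
  r1: data parity 1, sent rp 1 → ok
  r2: data parity 1, sent rp 0 → mismatch
Recompute each column's even parity and compare to cp:
  c0: data parity 1, sent cp 1 → ok
  c1: data parity 0, sent cp 0 → ok
  c2: data parity 0, sent cp 1 → mismatch
  c3: data parity 0, sent cp 0 → ok
  c4: data parity 1, sent cp 1 → ok
Exactly one row (r2) and one column (c2) fail → the flipped bit is at their intersection.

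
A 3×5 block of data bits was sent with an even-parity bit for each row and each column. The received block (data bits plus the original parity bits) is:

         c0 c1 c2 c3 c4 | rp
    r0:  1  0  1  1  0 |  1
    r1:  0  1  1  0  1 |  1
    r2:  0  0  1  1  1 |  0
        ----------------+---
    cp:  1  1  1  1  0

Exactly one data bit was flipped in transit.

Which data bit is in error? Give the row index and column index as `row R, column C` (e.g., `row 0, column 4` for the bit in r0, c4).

row 2, column 3

Recompute each row's even parity and compare to rp:
  r0: data parity 1, sent rp 1 → ok
  r1: data parity 1, sent rp 1 → ok
  r2: data parity 1, sent rp 0 → mismatch
Recompute each column's even parity and compare to cp:
  c0: data parity 1, sent cp 1 → ok
  c1: data parity 1, sent cp 1 → ok
  c2: data parity 1, sent cp 1 → ok
  c3: data parity 0, sent cp 1 → mismatch
  c4: data parity 0, sent cp 0 → ok
Exactly one row (r2) and one column (c3) fail → the flipped bit is at their intersection.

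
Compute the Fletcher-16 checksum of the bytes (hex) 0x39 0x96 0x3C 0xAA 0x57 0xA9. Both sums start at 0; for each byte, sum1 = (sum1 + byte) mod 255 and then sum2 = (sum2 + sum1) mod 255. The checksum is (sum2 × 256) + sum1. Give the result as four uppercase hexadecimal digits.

91B7

Running sums (mod 255):
  after byte 0 (0x39): sum1=57, sum2=57
  after byte 1 (0x96): sum1=207, sum2=9
  after byte 2 (0x3C): sum1=12, sum2=21
  after byte 3 (0xAA): sum1=182, sum2=203
  after byte 4 (0x57): sum1=14, sum2=217
  after byte 5 (0xA9): sum1=183, sum2=145
Checksum = sum2·256 + sum1 = 145·256 + 183 = 37303 = 0x91B7.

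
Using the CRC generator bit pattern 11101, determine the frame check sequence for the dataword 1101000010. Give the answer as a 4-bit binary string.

Append 4 zeros: 11010000100000. Divide by 11101 (XOR where the leading bit is 1):
  pos 0: 11010 XOR 11101 = 00111
  pos 2: 11100 XOR 11101 = 00001
  pos 6: 10100 XOR 11101 = 01001
  pos 7: 10010 XOR 11101 = 01111
  pos 8: 11110 XOR 11101 = 00011
Remainder (last 4 bits) = 0110. This is the CRC / FCS.

0110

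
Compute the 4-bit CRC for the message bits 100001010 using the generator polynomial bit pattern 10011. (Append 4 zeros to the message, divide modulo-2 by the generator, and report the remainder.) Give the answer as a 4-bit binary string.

Append 4 zeros: 1000010100000. Divide by 10011 (XOR where the leading bit is 1):
  pos 0: 10000 XOR 10011 = 00011
  pos 3: 11101 XOR 10011 = 01110
  pos 4: 11100 XOR 10011 = 01111
  pos 5: 11110 XOR 10011 = 01101
  pos 6: 11010 XOR 10011 = 01001
  pos 7: 10010 XOR 10011 = 00001
Remainder (last 4 bits) = 0010. This is the CRC / FCS.

0010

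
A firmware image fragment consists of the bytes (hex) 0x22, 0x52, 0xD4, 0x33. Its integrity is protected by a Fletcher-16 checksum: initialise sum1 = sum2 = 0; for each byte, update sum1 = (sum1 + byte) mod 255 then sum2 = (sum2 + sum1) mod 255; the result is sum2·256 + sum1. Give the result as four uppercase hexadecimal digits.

Running sums (mod 255):
  after byte 0 (0x22): sum1=34, sum2=34
  after byte 1 (0x52): sum1=116, sum2=150
  after byte 2 (0xD4): sum1=73, sum2=223
  after byte 3 (0x33): sum1=124, sum2=92
Checksum = sum2·256 + sum1 = 92·256 + 124 = 23676 = 0x5C7C.

5C7C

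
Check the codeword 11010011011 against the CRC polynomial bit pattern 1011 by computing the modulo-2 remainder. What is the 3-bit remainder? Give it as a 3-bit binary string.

Modulo-2 division of 11010011011 by 1011:
  pos 0: 1101 XOR 1011 = 0110
  pos 1: 1100 XOR 1011 = 0111
  pos 2: 1110 XOR 1011 = 0101
  pos 3: 1011 XOR 1011 = 0000
  pos 7: 1011 XOR 1011 = 0000
Remainder = 000 (zero — the frame passes the CRC check).

000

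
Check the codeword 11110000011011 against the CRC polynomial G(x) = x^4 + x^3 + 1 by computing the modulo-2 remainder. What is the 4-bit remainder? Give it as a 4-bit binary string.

0000

Modulo-2 division of 11110000011011 by 11001:
  pos 0: 11110 XOR 11001 = 00111
  pos 2: 11100 XOR 11001 = 00101
  pos 4: 10100 XOR 11001 = 01101
  pos 5: 11011 XOR 11001 = 00010
  pos 8: 10101 XOR 11001 = 01100
  pos 9: 11001 XOR 11001 = 00000
Remainder = 0000 (zero — the frame passes the CRC check).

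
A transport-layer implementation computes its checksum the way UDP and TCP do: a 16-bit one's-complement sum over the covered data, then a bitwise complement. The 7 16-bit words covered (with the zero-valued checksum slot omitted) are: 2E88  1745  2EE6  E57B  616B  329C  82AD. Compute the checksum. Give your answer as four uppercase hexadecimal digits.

8F1B

One's-complement addition (fold any carry out of bit 15 back into bit 0):
  0x2E88 + 0x1745 = 0x045CD
  0x45CD + 0x2EE6 = 0x074B3
  0x74B3 + 0xE57B = 0x15A2E → wrap carry → 0x5A2F
  0x5A2F + 0x616B = 0x0BB9A
  0xBB9A + 0x329C = 0x0EE36
  0xEE36 + 0x82AD = 0x170E3 → wrap carry → 0x70E4
One's-complement sum = 0x70E4.
Checksum = ~0x70E4 & 0xFFFF = 0x8F1B.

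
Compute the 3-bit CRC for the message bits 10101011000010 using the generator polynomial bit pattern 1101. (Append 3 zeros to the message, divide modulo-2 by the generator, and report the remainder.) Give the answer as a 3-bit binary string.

Append 3 zeros: 10101011000010000. Divide by 1101 (XOR where the leading bit is 1):
  pos 0: 1010 XOR 1101 = 0111
  pos 1: 1111 XOR 1101 = 0010
  pos 3: 1001 XOR 1101 = 0100
  pos 4: 1001 XOR 1101 = 0100
  pos 5: 1000 XOR 1101 = 0101
  pos 6: 1010 XOR 1101 = 0111
  pos 7: 1110 XOR 1101 = 0011
  pos 9: 1101 XOR 1101 = 0000
Remainder (last 3 bits) = 000. This is the CRC / FCS.

000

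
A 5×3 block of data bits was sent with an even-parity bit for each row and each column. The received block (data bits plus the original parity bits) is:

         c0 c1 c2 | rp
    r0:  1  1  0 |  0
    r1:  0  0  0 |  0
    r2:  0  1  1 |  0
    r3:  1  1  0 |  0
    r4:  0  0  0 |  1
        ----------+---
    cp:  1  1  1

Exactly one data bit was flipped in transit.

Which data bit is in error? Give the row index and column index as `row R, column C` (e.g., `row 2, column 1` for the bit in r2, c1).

Recompute each row's even parity and compare to rp:
  r0: data parity 0, sent rp 0 → ok
  r1: data parity 0, sent rp 0 → ok
  r2: data parity 0, sent rp 0 → ok
  r3: data parity 0, sent rp 0 → ok
  r4: data parity 0, sent rp 1 → mismatch
Recompute each column's even parity and compare to cp:
  c0: data parity 0, sent cp 1 → mismatch
  c1: data parity 1, sent cp 1 → ok
  c2: data parity 1, sent cp 1 → ok
Exactly one row (r4) and one column (c0) fail → the flipped bit is at their intersection.

row 4, column 0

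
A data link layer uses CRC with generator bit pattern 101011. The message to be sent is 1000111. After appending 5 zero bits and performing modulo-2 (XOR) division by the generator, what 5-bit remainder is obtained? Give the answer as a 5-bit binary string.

10111

Append 5 zeros: 100011100000. Divide by 101011 (XOR where the leading bit is 1):
  pos 0: 100011 XOR 101011 = 001000
  pos 2: 100010 XOR 101011 = 001001
  pos 4: 100100 XOR 101011 = 001111
  pos 6: 111100 XOR 101011 = 010111
Remainder (last 5 bits) = 10111. This is the CRC / FCS.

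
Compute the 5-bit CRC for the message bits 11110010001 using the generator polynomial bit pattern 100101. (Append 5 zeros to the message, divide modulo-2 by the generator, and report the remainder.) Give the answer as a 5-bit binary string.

01111

Append 5 zeros: 1111001000100000. Divide by 100101 (XOR where the leading bit is 1):
  pos 0: 111100 XOR 100101 = 011001
  pos 1: 110011 XOR 100101 = 010110
  pos 2: 101100 XOR 100101 = 001001
  pos 4: 100100 XOR 100101 = 000001
  pos 9: 110000 XOR 100101 = 010101
  pos 10: 101010 XOR 100101 = 001111
Remainder (last 5 bits) = 01111. This is the CRC / FCS.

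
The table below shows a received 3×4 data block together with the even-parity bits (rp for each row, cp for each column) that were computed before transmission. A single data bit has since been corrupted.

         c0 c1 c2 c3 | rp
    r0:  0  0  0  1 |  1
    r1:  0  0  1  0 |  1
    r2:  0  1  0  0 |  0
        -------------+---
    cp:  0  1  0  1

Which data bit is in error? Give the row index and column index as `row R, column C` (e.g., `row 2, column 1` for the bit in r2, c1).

row 2, column 2

Recompute each row's even parity and compare to rp:
  r0: data parity 1, sent rp 1 → ok
  r1: data parity 1, sent rp 1 → ok
  r2: data parity 1, sent rp 0 → mismatch
Recompute each column's even parity and compare to cp:
  c0: data parity 0, sent cp 0 → ok
  c1: data parity 1, sent cp 1 → ok
  c2: data parity 1, sent cp 0 → mismatch
  c3: data parity 1, sent cp 1 → ok
Exactly one row (r2) and one column (c2) fail → the flipped bit is at their intersection.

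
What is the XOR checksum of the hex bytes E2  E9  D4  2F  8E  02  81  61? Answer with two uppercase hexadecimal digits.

9C

XOR the bytes together:
  start with 0xE2
  0xE2 ⊕ 0xE9 = 0x0B
  0x0B ⊕ 0xD4 = 0xDF
  0xDF ⊕ 0x2F = 0xF0
  0xF0 ⊕ 0x8E = 0x7E
  0x7E ⊕ 0x02 = 0x7C
  0x7C ⊕ 0x81 = 0xFD
  0xFD ⊕ 0x61 = 0x9C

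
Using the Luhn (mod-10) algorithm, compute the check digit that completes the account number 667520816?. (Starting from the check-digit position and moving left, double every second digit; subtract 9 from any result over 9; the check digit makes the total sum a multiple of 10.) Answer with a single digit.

6

Partial digits right→left: 6 1 8 0 2 5 7 6 6
Double every second digit counting from the check-digit position (so the 1st, 3rd, 5th, ... of the partial from the right).
  doubled (with −9 where >9): 3 7 4 5 3 → sum 22
  kept as-is: 1 0 5 6 → sum 12
Total = 22 + 12 = 34.
Check digit = (10 − (34 mod 10)) mod 10 = 6.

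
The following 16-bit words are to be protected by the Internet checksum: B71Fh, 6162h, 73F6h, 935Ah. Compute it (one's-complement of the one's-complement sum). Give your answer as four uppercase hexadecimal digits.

One's-complement addition (fold any carry out of bit 15 back into bit 0):
  0xB71F + 0x6162 = 0x11881 → wrap carry → 0x1882
  0x1882 + 0x73F6 = 0x08C78
  0x8C78 + 0x935A = 0x11FD2 → wrap carry → 0x1FD3
One's-complement sum = 0x1FD3.
Checksum = ~0x1FD3 & 0xFFFF = 0xE02C.

E02C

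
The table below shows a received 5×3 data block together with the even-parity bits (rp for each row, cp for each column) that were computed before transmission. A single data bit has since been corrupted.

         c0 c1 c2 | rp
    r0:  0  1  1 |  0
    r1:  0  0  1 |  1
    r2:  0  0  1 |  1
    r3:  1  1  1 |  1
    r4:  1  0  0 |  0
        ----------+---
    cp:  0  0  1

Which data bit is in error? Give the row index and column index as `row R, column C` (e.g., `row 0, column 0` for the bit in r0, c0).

row 4, column 2

Recompute each row's even parity and compare to rp:
  r0: data parity 0, sent rp 0 → ok
  r1: data parity 1, sent rp 1 → ok
  r2: data parity 1, sent rp 1 → ok
  r3: data parity 1, sent rp 1 → ok
  r4: data parity 1, sent rp 0 → mismatch
Recompute each column's even parity and compare to cp:
  c0: data parity 0, sent cp 0 → ok
  c1: data parity 0, sent cp 0 → ok
  c2: data parity 0, sent cp 1 → mismatch
Exactly one row (r4) and one column (c2) fail → the flipped bit is at their intersection.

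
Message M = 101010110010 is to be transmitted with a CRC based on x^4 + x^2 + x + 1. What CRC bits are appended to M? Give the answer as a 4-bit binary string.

0110

Append 4 zeros: 1010101100100000. Divide by 10111 (XOR where the leading bit is 1):
  pos 0: 10101 XOR 10111 = 00010
  pos 3: 10011 XOR 10111 = 00100
  pos 5: 10000 XOR 10111 = 00111
  pos 7: 11110 XOR 10111 = 01001
  pos 8: 10010 XOR 10111 = 00101
  pos 10: 10100 XOR 10111 = 00011
Remainder (last 4 bits) = 0110. This is the CRC / FCS.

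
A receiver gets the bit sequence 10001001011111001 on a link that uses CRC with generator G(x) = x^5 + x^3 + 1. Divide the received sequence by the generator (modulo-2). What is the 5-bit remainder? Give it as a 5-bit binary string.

00000

Modulo-2 division of 10001001011111001 by 101001:
  pos 0: 100010 XOR 101001 = 001011
  pos 2: 101101 XOR 101001 = 000100
  pos 5: 100011 XOR 101001 = 001010
  pos 7: 101011 XOR 101001 = 000010
  pos 11: 101001 XOR 101001 = 000000
Remainder = 00000 (zero — the frame passes the CRC check).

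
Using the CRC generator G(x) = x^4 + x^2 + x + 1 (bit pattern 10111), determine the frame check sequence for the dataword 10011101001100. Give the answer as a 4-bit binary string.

1110

Append 4 zeros: 100111010011000000. Divide by 10111 (XOR where the leading bit is 1):
  pos 0: 10011 XOR 10111 = 00100
  pos 2: 10010 XOR 10111 = 00101
  pos 4: 10110 XOR 10111 = 00001
  pos 8: 10110 XOR 10111 = 00001
  pos 12: 10000 XOR 10111 = 00111
Remainder (last 4 bits) = 1110. This is the CRC / FCS.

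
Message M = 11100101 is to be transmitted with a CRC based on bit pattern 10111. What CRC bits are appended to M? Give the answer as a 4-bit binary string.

0111

Append 4 zeros: 111001010000. Divide by 10111 (XOR where the leading bit is 1):
  pos 0: 11100 XOR 10111 = 01011
  pos 1: 10111 XOR 10111 = 00000
  pos 7: 10000 XOR 10111 = 00111
Remainder (last 4 bits) = 0111. This is the CRC / FCS.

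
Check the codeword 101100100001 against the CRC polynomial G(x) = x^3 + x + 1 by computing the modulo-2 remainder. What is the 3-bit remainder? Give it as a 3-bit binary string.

110

Modulo-2 division of 101100100001 by 1011:
  pos 0: 1011 XOR 1011 = 0000
  pos 6: 1000 XOR 1011 = 0011
  pos 8: 1101 XOR 1011 = 0110
Remainder = 110 (nonzero — an error is detected).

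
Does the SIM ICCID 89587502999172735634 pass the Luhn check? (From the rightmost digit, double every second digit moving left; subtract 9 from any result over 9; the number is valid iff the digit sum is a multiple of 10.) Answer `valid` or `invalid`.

invalid

From the right, keep odd positions and double even positions (subtract 9 from any doubled value over 9):
  doubled (positions 2,4,...): 6 1 5 5 9 9 0 5 1 7 → sum 48
  kept (positions 1,3,...): 4 6 3 2 1 9 2 5 8 9 → sum 49
Total = 97.
97 mod 10 = 7, so the number is invalid.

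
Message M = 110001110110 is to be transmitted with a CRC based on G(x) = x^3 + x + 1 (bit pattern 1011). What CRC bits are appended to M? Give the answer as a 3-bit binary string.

Append 3 zeros: 110001110110000. Divide by 1011 (XOR where the leading bit is 1):
  pos 0: 1100 XOR 1011 = 0111
  pos 1: 1110 XOR 1011 = 0101
  pos 2: 1011 XOR 1011 = 0000
  pos 6: 1101 XOR 1011 = 0110
  pos 7: 1101 XOR 1011 = 0110
  pos 8: 1100 XOR 1011 = 0111
  pos 9: 1110 XOR 1011 = 0101
  pos 10: 1010 XOR 1011 = 0001
Remainder (last 3 bits) = 010. This is the CRC / FCS.

010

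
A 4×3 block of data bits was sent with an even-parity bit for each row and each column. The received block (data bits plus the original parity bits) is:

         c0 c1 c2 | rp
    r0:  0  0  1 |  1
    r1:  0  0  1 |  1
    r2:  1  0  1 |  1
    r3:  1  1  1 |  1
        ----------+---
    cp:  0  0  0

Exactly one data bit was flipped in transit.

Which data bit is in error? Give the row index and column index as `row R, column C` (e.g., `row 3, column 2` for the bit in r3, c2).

row 2, column 1

Recompute each row's even parity and compare to rp:
  r0: data parity 1, sent rp 1 → ok
  r1: data parity 1, sent rp 1 → ok
  r2: data parity 0, sent rp 1 → mismatch
  r3: data parity 1, sent rp 1 → ok
Recompute each column's even parity and compare to cp:
  c0: data parity 0, sent cp 0 → ok
  c1: data parity 1, sent cp 0 → mismatch
  c2: data parity 0, sent cp 0 → ok
Exactly one row (r2) and one column (c1) fail → the flipped bit is at their intersection.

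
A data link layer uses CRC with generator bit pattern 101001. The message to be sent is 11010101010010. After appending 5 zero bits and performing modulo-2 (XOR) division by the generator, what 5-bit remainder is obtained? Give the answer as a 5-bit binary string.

10010

Append 5 zeros: 1101010101001000000. Divide by 101001 (XOR where the leading bit is 1):
  pos 0: 110101 XOR 101001 = 011100
  pos 1: 111000 XOR 101001 = 010001
  pos 2: 100011 XOR 101001 = 001010
  pos 4: 101001 XOR 101001 = 000000
  pos 12: 100000 XOR 101001 = 001001
Remainder (last 5 bits) = 10010. This is the CRC / FCS.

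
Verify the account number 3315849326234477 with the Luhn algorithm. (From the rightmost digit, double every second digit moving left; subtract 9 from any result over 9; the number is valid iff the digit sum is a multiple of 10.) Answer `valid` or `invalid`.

valid

From the right, keep odd positions and double even positions (subtract 9 from any doubled value over 9):
  doubled (positions 2,4,...): 5 8 4 4 9 7 2 6 → sum 45
  kept (positions 1,3,...): 7 4 3 6 3 4 5 3 → sum 35
Total = 80.
80 mod 10 = 0, so the number is valid.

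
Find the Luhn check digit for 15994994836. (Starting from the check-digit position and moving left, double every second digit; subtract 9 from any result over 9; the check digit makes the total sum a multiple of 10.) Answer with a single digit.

2

Partial digits right→left: 6 3 8 4 9 9 4 9 9 5 1
Double every second digit counting from the check-digit position (so the 1st, 3rd, 5th, ... of the partial from the right).
  doubled (with −9 where >9): 3 7 9 8 9 2 → sum 38
  kept as-is: 3 4 9 9 5 → sum 30
Total = 38 + 30 = 68.
Check digit = (10 − (68 mod 10)) mod 10 = 2.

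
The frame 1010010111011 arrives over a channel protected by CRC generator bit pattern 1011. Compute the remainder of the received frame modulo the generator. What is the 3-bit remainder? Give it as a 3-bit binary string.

Modulo-2 division of 1010010111011 by 1011:
  pos 0: 1010 XOR 1011 = 0001
  pos 3: 1010 XOR 1011 = 0001
  pos 6: 1111 XOR 1011 = 0100
  pos 7: 1000 XOR 1011 = 0011
  pos 9: 1111 XOR 1011 = 0100
Remainder = 100 (nonzero — an error is detected).

100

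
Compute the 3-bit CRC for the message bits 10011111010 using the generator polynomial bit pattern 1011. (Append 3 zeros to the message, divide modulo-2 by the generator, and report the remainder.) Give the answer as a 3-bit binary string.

Append 3 zeros: 10011111010000. Divide by 1011 (XOR where the leading bit is 1):
  pos 0: 1001 XOR 1011 = 0010
  pos 2: 1011 XOR 1011 = 0000
  pos 6: 1101 XOR 1011 = 0110
  pos 7: 1100 XOR 1011 = 0111
  pos 8: 1110 XOR 1011 = 0101
  pos 9: 1010 XOR 1011 = 0001
Remainder (last 3 bits) = 010. This is the CRC / FCS.

010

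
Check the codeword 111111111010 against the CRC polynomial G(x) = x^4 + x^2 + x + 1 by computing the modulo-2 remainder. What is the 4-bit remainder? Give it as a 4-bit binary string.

0000

Modulo-2 division of 111111111010 by 10111:
  pos 0: 11111 XOR 10111 = 01000
  pos 1: 10001 XOR 10111 = 00110
  pos 3: 11011 XOR 10111 = 01100
  pos 4: 11001 XOR 10111 = 01110
  pos 5: 11100 XOR 10111 = 01011
  pos 6: 10111 XOR 10111 = 00000
Remainder = 0000 (zero — the frame passes the CRC check).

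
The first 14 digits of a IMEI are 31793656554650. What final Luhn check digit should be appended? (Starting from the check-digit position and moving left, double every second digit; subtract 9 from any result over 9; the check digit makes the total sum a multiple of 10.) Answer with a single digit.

Partial digits right→left: 0 5 6 4 5 5 6 5 6 3 9 7 1 3
Double every second digit counting from the check-digit position (so the 1st, 3rd, 5th, ... of the partial from the right).
  doubled (with −9 where >9): 0 3 1 3 3 9 2 → sum 21
  kept as-is: 5 4 5 5 3 7 3 → sum 32
Total = 21 + 32 = 53.
Check digit = (10 − (53 mod 10)) mod 10 = 7.

7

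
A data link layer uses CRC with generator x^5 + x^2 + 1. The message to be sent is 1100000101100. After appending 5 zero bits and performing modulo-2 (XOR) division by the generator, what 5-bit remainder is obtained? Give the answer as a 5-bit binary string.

00000

Append 5 zeros: 110000010110000000. Divide by 100101 (XOR where the leading bit is 1):
  pos 0: 110000 XOR 100101 = 010101
  pos 1: 101010 XOR 100101 = 001111
  pos 3: 111110 XOR 100101 = 011011
  pos 4: 110111 XOR 100101 = 010010
  pos 5: 100101 XOR 100101 = 000000
Remainder (last 5 bits) = 00000. This is the CRC / FCS.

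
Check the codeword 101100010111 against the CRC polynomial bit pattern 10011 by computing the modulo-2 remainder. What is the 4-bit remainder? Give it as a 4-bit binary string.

0101

Modulo-2 division of 101100010111 by 10011:
  pos 0: 10110 XOR 10011 = 00101
  pos 2: 10100 XOR 10011 = 00111
  pos 4: 11110 XOR 10011 = 01101
  pos 5: 11011 XOR 10011 = 01000
  pos 6: 10001 XOR 10011 = 00010
Remainder = 0101 (nonzero — an error is detected).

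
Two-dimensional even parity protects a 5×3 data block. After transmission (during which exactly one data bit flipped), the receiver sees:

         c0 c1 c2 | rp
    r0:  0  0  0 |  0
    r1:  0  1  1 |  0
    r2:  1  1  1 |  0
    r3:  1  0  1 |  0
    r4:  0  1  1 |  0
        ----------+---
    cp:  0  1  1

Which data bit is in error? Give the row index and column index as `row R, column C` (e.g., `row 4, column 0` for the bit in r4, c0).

Recompute each row's even parity and compare to rp:
  r0: data parity 0, sent rp 0 → ok
  r1: data parity 0, sent rp 0 → ok
  r2: data parity 1, sent rp 0 → mismatch
  r3: data parity 0, sent rp 0 → ok
  r4: data parity 0, sent rp 0 → ok
Recompute each column's even parity and compare to cp:
  c0: data parity 0, sent cp 0 → ok
  c1: data parity 1, sent cp 1 → ok
  c2: data parity 0, sent cp 1 → mismatch
Exactly one row (r2) and one column (c2) fail → the flipped bit is at their intersection.

row 2, column 2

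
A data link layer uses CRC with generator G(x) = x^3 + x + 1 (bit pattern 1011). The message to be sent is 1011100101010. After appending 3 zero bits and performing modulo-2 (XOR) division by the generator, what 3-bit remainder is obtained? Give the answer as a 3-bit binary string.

Append 3 zeros: 1011100101010000. Divide by 1011 (XOR where the leading bit is 1):
  pos 0: 1011 XOR 1011 = 0000
  pos 4: 1001 XOR 1011 = 0010
  pos 6: 1001 XOR 1011 = 0010
  pos 8: 1001 XOR 1011 = 0010
  pos 10: 1000 XOR 1011 = 0011
  pos 12: 1100 XOR 1011 = 0111
Remainder (last 3 bits) = 111. This is the CRC / FCS.

111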